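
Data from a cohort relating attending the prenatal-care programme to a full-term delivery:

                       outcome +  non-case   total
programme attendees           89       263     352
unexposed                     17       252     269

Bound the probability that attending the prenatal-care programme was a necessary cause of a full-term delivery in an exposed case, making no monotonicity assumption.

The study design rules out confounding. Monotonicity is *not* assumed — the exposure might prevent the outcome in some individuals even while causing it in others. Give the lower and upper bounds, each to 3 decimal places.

0.750 ≤ PN ≤ 1.000

p₁ = P(outcome | exposed) = 89/352 = 0.25284
p₀ = P(outcome | unexposed) = 17/269 = 0.063197
Under exogeneity alone the bounds on PN are max{0,(p₁−p₀)/p₁} ≤ PN ≤ min{1,(1−p₀)/p₁}.
  lower = (p₁ − p₀)/p₁ = 0.18964 / 0.25284 ≈ 0.7501
  upper = min{1, (1 − p₀)/p₁} = 0.9368 / 0.25284 ≈ 3.7051 → capped at 1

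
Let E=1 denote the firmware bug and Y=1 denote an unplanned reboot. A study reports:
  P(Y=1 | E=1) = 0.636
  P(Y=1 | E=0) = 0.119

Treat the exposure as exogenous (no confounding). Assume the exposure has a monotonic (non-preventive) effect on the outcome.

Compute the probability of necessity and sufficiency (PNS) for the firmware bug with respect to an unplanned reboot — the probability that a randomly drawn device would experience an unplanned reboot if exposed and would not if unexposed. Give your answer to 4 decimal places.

PNS ≈ 0.5170

Let p₁ = 0.636, p₀ = 0.119.
Under exogeneity and monotonicity, PNS = p₁ − p₀.
PNS = 0.636 − 0.119 = 0.517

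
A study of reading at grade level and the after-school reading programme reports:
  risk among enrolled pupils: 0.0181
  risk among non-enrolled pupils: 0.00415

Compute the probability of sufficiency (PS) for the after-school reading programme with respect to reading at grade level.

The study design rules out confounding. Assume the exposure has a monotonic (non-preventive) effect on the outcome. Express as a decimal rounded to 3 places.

Let p₁ = 0.0181, p₀ = 0.00415.
Under exogeneity and monotonicity, PS = (p₁ − p₀) / (1 − p₀).
PS = (0.0181 − 0.00415) / (1 − 0.00415) = 0.01395 / 0.99585 ≈ 0.0140

PS ≈ 0.014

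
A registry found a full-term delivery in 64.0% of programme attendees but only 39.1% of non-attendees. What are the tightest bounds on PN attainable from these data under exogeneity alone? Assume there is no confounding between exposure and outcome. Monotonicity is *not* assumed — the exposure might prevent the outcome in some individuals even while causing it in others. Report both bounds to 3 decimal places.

0.389 ≤ PN ≤ 0.952

p₁ = 0.64, p₀ = 0.391.
Under exogeneity alone the bounds on PN are max{0,(p₁−p₀)/p₁} ≤ PN ≤ min{1,(1−p₀)/p₁}.
  lower = (p₁ − p₀)/p₁ = 0.249 / 0.64 ≈ 0.3891
  upper = min{1, (1 − p₀)/p₁} = 0.609 / 0.64 ≈ 0.9516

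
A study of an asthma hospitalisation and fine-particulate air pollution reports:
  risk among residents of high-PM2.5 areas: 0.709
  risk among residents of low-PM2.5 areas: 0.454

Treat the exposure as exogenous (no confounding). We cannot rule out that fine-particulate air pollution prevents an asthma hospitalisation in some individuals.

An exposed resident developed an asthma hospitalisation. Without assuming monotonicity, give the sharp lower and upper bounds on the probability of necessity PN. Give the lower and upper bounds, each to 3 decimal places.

0.360 ≤ PN ≤ 0.770

Let p₁ = 0.709, p₀ = 0.454.
Under exogeneity alone the bounds on PN are max{0,(p₁−p₀)/p₁} ≤ PN ≤ min{1,(1−p₀)/p₁}.
  lower = (p₁ − p₀)/p₁ = 0.255 / 0.709 ≈ 0.3597
  upper = min{1, (1 − p₀)/p₁} = 0.546 / 0.709 ≈ 0.7701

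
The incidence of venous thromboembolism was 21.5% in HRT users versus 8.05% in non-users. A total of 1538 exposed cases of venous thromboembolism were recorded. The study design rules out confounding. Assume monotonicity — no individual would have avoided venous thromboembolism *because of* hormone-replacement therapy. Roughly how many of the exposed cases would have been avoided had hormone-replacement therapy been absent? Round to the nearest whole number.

p₁ = 0.215, p₀ = 0.0805.
PN = (p₁ − p₀)/p₁ = (0.215 − 0.0805) / 0.215 ≈ 0.62558.
Attributable cases ≈ PN × (exposed cases) = 0.62558 × 1538 ≈ 962.14.

about 962 cases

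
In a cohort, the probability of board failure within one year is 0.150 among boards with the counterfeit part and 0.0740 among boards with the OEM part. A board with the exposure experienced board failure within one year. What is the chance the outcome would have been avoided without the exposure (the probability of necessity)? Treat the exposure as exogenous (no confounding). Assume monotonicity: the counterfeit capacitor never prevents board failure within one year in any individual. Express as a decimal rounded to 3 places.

Let p₁ = 0.15, p₀ = 0.074.
Under exogeneity and monotonicity, PN = (p₁ − p₀) / p₁.
PN = (0.15 − 0.074) / 0.15 = 0.076 / 0.15 ≈ 0.5067

PN ≈ 0.507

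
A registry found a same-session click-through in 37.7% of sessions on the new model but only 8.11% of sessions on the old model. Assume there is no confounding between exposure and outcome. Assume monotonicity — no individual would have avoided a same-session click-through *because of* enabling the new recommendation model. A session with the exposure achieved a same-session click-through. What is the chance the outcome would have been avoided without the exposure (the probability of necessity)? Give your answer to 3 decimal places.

p₁ = 0.377, p₀ = 0.0811.
Under exogeneity and monotonicity, PN = (p₁ − p₀) / p₁.
PN = (0.377 − 0.0811) / 0.377 = 0.2959 / 0.377 ≈ 0.7849

PN ≈ 0.785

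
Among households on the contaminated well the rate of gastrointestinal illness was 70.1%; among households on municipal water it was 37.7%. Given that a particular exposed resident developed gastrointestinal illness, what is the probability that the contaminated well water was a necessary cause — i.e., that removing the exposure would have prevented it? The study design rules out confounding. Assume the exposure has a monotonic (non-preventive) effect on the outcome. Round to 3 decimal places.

p₁ = 0.701, p₀ = 0.377.
Under exogeneity and monotonicity, PN = (p₁ − p₀) / p₁.
PN = (0.701 − 0.377) / 0.701 = 0.324 / 0.701 ≈ 0.4622

PN ≈ 0.462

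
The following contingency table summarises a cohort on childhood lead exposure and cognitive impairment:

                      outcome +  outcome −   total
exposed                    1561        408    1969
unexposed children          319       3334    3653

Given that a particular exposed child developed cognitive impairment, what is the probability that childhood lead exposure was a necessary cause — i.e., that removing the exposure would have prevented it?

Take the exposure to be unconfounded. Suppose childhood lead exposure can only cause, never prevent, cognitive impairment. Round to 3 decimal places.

PN ≈ 0.890

p₁ = P(outcome | exposed) = 1561/1969 = 0.79279
p₀ = P(outcome | unexposed) = 319/3653 = 0.087325
Under exogeneity and monotonicity, PN = (p₁ − p₀)/p₁.
PN = (0.79279 − 0.087325) / 0.79279 ≈ 0.8899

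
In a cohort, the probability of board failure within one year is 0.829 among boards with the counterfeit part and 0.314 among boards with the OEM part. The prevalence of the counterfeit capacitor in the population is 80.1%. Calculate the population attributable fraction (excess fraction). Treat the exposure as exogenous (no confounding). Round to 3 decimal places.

Let p₁ = 0.829, p₀ = 0.314.
Overall risk P(Y=1) = π·p₁ + (1−π)·p₀ = 0.801×0.829 + 0.199×0.314 = 0.72651.
Under exogeneity, PAF = [P(Y=1) − p₀] / P(Y=1).
PAF = (0.72651 − 0.314) / 0.72651 ≈ 0.5678

PAF ≈ 0.568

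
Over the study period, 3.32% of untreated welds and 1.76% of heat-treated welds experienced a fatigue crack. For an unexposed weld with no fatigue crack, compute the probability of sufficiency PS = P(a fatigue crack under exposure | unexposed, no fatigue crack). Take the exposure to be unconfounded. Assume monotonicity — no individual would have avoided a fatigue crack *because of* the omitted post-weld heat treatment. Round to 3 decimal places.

p₁ = 0.0332, p₀ = 0.0176.
Under exogeneity and monotonicity, PS = (p₁ − p₀) / (1 − p₀).
PS = (0.0332 − 0.0176) / (1 − 0.0176) = 0.0156 / 0.9824 ≈ 0.0159

PS ≈ 0.016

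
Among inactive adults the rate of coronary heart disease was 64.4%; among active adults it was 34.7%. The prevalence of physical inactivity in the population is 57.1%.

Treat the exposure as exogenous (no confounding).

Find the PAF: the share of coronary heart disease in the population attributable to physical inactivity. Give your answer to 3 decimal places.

PAF ≈ 0.328

p₁ = 0.644, p₀ = 0.347.
Overall risk P(Y=1) = π·p₁ + (1−π)·p₀ = 0.571×0.644 + 0.429×0.347 = 0.51659.
Under exogeneity, PAF = [P(Y=1) − p₀] / P(Y=1).
PAF = (0.51659 − 0.347) / 0.51659 ≈ 0.3283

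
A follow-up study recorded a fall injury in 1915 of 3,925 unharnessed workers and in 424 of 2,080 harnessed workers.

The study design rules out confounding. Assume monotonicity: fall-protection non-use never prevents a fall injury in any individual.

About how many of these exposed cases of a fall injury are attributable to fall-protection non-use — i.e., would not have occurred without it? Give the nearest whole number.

p₁ = P(outcome | exposed) = 1915/3925 = 0.4879
p₀ = P(outcome | unexposed) = 424/2080 = 0.20385
PN = (p₁ − p₀)/p₁ = (0.4879 − 0.20385) / 0.4879 ≈ 0.58220.
Attributable cases ≈ PN × (exposed cases) = 0.58220 × 1915 ≈ 1114.90.

about 1115 cases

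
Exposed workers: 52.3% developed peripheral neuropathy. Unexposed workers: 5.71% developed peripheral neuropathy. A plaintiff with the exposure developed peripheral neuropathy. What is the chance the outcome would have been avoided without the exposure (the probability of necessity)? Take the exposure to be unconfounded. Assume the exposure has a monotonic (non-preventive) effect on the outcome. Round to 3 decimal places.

p₁ = 0.523, p₀ = 0.0571.
Under exogeneity and monotonicity, PN = (p₁ − p₀) / p₁.
PN = (0.523 − 0.0571) / 0.523 = 0.4659 / 0.523 ≈ 0.8908

PN ≈ 0.891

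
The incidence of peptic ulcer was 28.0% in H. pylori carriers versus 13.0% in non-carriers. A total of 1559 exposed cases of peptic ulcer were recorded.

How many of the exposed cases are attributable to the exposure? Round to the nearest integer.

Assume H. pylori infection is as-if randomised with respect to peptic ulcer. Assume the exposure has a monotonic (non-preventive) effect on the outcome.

about 835 cases

p₁ = 0.28, p₀ = 0.13.
PN = (p₁ − p₀)/p₁ = (0.28 − 0.13) / 0.28 ≈ 0.53571.
Attributable cases ≈ PN × (exposed cases) = 0.53571 × 1559 ≈ 835.18.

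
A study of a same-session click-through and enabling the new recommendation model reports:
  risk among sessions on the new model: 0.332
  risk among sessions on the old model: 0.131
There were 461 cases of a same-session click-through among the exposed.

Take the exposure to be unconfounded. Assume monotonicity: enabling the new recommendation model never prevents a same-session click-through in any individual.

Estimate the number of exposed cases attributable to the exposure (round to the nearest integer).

Let p₁ = 0.332, p₀ = 0.131.
PN = (p₁ − p₀)/p₁ = (0.332 − 0.131) / 0.332 ≈ 0.60542.
Attributable cases ≈ PN × (exposed cases) = 0.60542 × 461 ≈ 279.10.

about 279 cases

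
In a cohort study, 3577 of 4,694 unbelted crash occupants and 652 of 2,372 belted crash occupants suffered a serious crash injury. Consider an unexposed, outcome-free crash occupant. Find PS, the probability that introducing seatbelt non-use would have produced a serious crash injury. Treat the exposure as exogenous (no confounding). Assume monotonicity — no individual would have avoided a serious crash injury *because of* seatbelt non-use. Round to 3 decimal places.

p₁ = P(outcome | exposed) = 3577/4694 = 0.76204
p₀ = P(outcome | unexposed) = 652/2372 = 0.27487
Under exogeneity and monotonicity, PS = (p₁ − p₀) / (1 − p₀).
PS = (0.76204 − 0.27487) / (1 − 0.27487) = 0.48716 / 0.72513 ≈ 0.6718

PS ≈ 0.672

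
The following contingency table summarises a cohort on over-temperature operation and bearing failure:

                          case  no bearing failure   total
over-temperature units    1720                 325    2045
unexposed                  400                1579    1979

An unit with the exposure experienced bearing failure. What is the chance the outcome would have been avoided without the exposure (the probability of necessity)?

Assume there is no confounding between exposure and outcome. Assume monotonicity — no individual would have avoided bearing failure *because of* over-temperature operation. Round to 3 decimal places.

PN ≈ 0.760

p₁ = P(outcome | exposed) = 1720/2045 = 0.84108
p₀ = P(outcome | unexposed) = 400/1979 = 0.20212
Under exogeneity and monotonicity, PN = (p₁ − p₀) / p₁.
PN = (0.84108 − 0.20212) / 0.84108 = 0.63895 / 0.84108 ≈ 0.7597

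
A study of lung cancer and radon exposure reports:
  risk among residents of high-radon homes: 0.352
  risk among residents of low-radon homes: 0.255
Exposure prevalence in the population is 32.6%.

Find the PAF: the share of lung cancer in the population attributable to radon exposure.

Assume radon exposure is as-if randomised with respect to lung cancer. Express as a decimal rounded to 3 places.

Let p₁ = 0.352, p₀ = 0.255.
Overall risk P(Y=1) = π·p₁ + (1−π)·p₀ = 0.326×0.352 + 0.674×0.255 = 0.28662.
Under exogeneity, PAF = [P(Y=1) − p₀] / P(Y=1).
PAF = (0.28662 − 0.255) / 0.28662 ≈ 0.1103

PAF ≈ 0.110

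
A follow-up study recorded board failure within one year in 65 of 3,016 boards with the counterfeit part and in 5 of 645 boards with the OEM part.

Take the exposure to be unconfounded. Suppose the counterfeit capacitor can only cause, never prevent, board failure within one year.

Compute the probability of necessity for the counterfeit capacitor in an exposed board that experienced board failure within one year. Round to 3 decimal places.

PN ≈ 0.640

p₁ = P(outcome | exposed) = 65/3016 = 0.021552
p₀ = P(outcome | unexposed) = 5/645 = 0.0077519
Under exogeneity and monotonicity, PN = (p₁ − p₀) / p₁.
PN = (0.021552 − 0.0077519) / 0.021552 = 0.0138 / 0.021552 ≈ 0.6403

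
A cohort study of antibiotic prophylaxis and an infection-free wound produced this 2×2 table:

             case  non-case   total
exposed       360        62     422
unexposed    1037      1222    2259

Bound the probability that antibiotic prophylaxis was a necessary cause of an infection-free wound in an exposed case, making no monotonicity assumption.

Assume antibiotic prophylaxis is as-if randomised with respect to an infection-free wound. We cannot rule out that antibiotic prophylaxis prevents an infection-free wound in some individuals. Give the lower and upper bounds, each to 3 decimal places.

p₁ = P(outcome | exposed) = 360/422 = 0.85308
p₀ = P(outcome | unexposed) = 1037/2259 = 0.45905
Under exogeneity alone the bounds on PN are max{0,(p₁−p₀)/p₁} ≤ PN ≤ min{1,(1−p₀)/p₁}.
  lower = (p₁ − p₀)/p₁ = 0.39403 / 0.85308 ≈ 0.4619
  upper = min{1, (1 − p₀)/p₁} = 0.54095 / 0.85308 ≈ 0.6341

0.462 ≤ PN ≤ 0.634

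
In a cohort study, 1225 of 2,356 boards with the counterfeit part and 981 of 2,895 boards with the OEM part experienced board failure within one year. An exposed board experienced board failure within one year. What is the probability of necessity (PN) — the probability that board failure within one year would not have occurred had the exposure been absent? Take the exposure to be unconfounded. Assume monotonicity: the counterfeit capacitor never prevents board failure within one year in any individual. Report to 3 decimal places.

p₁ = P(outcome | exposed) = 1225/2356 = 0.51995
p₀ = P(outcome | unexposed) = 981/2895 = 0.33886
Under exogeneity and monotonicity, PN = (p₁ − p₀) / p₁.
PN = (0.51995 − 0.33886) / 0.51995 = 0.18109 / 0.51995 ≈ 0.3483

PN ≈ 0.348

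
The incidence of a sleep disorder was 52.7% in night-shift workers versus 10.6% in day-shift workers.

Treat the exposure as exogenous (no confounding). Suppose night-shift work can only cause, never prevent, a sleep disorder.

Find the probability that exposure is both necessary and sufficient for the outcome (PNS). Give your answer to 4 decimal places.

p₁ = 0.527, p₀ = 0.106.
Under exogeneity and monotonicity, PNS = p₁ − p₀.
PNS = 0.527 − 0.106 = 0.421

PNS ≈ 0.4210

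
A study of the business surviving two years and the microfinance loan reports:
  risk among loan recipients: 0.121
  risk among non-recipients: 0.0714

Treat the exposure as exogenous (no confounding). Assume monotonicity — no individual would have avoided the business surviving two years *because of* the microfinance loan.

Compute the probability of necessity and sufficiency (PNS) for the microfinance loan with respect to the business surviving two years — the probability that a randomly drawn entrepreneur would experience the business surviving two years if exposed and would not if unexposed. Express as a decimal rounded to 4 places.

Let p₁ = 0.121, p₀ = 0.0714.
Under exogeneity and monotonicity, PNS = p₁ − p₀.
PNS = 0.121 − 0.0714 = 0.0496

PNS ≈ 0.0496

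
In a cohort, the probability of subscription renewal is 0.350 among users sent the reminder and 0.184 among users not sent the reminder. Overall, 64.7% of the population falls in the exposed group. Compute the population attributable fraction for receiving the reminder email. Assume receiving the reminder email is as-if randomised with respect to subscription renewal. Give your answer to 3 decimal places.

Let p₁ = 0.35, p₀ = 0.184.
Overall risk P(Y=1) = π·p₁ + (1−π)·p₀ = 0.647×0.35 + 0.353×0.184 = 0.2914.
Under exogeneity, PAF = [P(Y=1) − p₀] / P(Y=1).
PAF = (0.2914 − 0.184) / 0.2914 ≈ 0.3686

PAF ≈ 0.369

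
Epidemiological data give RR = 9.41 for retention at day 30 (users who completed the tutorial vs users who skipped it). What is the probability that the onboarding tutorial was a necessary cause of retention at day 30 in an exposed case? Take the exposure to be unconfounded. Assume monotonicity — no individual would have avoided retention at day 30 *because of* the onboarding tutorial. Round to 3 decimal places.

PN ≈ 0.894

Under exogeneity and monotonicity, PN = (RR − 1) / RR = 1 − 1/RR.
PN = (9.41 − 1) / 9.41 = 8.41 / 9.41 ≈ 0.8937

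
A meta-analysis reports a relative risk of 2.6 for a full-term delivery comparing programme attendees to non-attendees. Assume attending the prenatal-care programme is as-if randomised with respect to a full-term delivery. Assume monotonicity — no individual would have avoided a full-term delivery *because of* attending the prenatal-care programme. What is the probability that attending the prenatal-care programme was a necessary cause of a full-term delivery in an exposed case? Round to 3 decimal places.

Under exogeneity and monotonicity, PN = (RR − 1) / RR = 1 − 1/RR.
PN = (2.6 − 1) / 2.6 = 1.6 / 2.6 ≈ 0.6154

PN ≈ 0.615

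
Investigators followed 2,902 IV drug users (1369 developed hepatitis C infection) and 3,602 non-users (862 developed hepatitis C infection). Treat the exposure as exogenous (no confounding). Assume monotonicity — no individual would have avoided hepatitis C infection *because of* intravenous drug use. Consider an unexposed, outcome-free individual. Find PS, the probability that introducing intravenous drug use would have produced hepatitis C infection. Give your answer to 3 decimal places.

p₁ = P(outcome | exposed) = 1369/2902 = 0.47174
p₀ = P(outcome | unexposed) = 862/3602 = 0.23931
Under exogeneity and monotonicity, PS = (p₁ − p₀) / (1 − p₀).
PS = (0.47174 − 0.23931) / (1 − 0.23931) = 0.23243 / 0.76069 ≈ 0.3056

PS ≈ 0.306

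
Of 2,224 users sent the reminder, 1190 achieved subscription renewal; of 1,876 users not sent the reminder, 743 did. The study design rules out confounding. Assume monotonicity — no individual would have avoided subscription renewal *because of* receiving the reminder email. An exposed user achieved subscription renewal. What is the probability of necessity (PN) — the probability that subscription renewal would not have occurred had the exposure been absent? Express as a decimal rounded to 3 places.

p₁ = P(outcome | exposed) = 1190/2224 = 0.53507
p₀ = P(outcome | unexposed) = 743/1876 = 0.39606
Under exogeneity and monotonicity, PN = (p₁ − p₀) / p₁.
PN = (0.53507 − 0.39606) / 0.53507 = 0.13902 / 0.53507 ≈ 0.2598

PN ≈ 0.260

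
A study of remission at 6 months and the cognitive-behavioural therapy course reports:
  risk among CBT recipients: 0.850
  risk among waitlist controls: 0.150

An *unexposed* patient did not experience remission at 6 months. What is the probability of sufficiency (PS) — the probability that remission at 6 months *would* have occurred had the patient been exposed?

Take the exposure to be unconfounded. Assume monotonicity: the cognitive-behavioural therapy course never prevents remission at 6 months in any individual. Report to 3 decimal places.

PS ≈ 0.824

Let p₁ = 0.85, p₀ = 0.15.
Under exogeneity and monotonicity, PS = (p₁ − p₀) / (1 − p₀).
PS = (0.85 − 0.15) / (1 − 0.15) = 0.7 / 0.85 ≈ 0.8235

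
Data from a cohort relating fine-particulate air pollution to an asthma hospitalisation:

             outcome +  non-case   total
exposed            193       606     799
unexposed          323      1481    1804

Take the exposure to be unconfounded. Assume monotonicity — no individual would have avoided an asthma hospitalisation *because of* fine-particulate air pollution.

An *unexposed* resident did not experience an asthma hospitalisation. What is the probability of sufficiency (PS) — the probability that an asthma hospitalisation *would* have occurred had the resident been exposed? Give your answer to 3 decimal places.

p₁ = P(outcome | exposed) = 193/799 = 0.24155
p₀ = P(outcome | unexposed) = 323/1804 = 0.17905
Under exogeneity and monotonicity, PS = (p₁ − p₀) / (1 − p₀).
PS = (0.24155 − 0.17905) / (1 − 0.17905) = 0.062505 / 0.82095 ≈ 0.0761

PS ≈ 0.076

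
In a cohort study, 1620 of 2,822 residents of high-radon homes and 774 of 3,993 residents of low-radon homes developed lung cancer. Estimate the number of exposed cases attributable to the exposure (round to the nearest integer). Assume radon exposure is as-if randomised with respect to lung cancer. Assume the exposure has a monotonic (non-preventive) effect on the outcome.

p₁ = P(outcome | exposed) = 1620/2822 = 0.57406
p₀ = P(outcome | unexposed) = 774/3993 = 0.19384
PN = (p₁ − p₀)/p₁ = (0.57406 − 0.19384) / 0.57406 ≈ 0.66234.
Attributable cases ≈ PN × (exposed cases) = 0.66234 × 1620 ≈ 1072.99.

about 1073 cases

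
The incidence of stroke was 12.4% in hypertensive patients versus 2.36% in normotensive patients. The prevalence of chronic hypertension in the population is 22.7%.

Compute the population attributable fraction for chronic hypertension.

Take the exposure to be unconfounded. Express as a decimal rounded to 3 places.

PAF ≈ 0.491

p₁ = 0.124, p₀ = 0.0236.
Overall risk P(Y=1) = π·p₁ + (1−π)·p₀ = 0.227×0.124 + 0.773×0.0236 = 0.046391.
Under exogeneity, PAF = [P(Y=1) − p₀] / P(Y=1).
PAF = (0.046391 − 0.0236) / 0.046391 ≈ 0.4913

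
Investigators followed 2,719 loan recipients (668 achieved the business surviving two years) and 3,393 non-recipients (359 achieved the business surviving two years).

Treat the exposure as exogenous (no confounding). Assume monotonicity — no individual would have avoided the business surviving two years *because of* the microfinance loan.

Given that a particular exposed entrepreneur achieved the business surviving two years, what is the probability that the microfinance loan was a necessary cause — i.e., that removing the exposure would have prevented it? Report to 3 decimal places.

p₁ = P(outcome | exposed) = 668/2719 = 0.24568
p₀ = P(outcome | unexposed) = 359/3393 = 0.10581
Under exogeneity and monotonicity, PN = (p₁ − p₀) / p₁.
PN = (0.24568 − 0.10581) / 0.24568 = 0.13987 / 0.24568 ≈ 0.5693

PN ≈ 0.569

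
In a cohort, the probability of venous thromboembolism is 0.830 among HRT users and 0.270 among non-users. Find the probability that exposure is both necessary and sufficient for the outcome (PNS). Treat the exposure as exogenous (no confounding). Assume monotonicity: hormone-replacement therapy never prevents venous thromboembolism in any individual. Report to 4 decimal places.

Let p₁ = 0.83, p₀ = 0.27.
Under exogeneity and monotonicity, PNS = p₁ − p₀.
PNS = 0.83 − 0.27 = 0.56

PNS ≈ 0.5600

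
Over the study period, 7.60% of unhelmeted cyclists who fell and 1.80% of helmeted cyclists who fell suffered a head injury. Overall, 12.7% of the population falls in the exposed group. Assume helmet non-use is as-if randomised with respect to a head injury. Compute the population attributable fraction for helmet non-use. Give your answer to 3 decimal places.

p₁ = 0.076, p₀ = 0.018.
Overall risk P(Y=1) = π·p₁ + (1−π)·p₀ = 0.127×0.076 + 0.873×0.018 = 0.025366.
Under exogeneity, PAF = [P(Y=1) − p₀] / P(Y=1).
PAF = (0.025366 − 0.018) / 0.025366 ≈ 0.2904

PAF ≈ 0.290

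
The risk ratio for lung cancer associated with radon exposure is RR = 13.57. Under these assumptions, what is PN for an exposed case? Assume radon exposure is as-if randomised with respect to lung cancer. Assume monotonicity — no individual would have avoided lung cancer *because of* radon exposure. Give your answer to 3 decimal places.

Under exogeneity and monotonicity, PN = (RR − 1) / RR = 1 − 1/RR.
PN = (13.57 − 1) / 13.57 = 12.57 / 13.57 ≈ 0.9263

PN ≈ 0.926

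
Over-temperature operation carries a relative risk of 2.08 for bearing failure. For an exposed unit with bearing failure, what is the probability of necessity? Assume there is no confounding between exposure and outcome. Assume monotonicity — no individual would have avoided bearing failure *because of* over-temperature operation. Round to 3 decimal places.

PN ≈ 0.519

Under exogeneity and monotonicity, PN = (RR − 1) / RR = 1 − 1/RR.
PN = (2.08 − 1) / 2.08 = 1.08 / 2.08 ≈ 0.5192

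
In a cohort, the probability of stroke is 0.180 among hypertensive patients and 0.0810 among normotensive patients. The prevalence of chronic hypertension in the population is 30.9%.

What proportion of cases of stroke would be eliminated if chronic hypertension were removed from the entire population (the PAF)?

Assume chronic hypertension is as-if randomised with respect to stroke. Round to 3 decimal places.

Let p₁ = 0.18, p₀ = 0.081.
Overall risk P(Y=1) = π·p₁ + (1−π)·p₀ = 0.309×0.18 + 0.691×0.081 = 0.11159.
Under exogeneity, PAF = [P(Y=1) − p₀] / P(Y=1).
PAF = (0.11159 − 0.081) / 0.11159 ≈ 0.2741

PAF ≈ 0.274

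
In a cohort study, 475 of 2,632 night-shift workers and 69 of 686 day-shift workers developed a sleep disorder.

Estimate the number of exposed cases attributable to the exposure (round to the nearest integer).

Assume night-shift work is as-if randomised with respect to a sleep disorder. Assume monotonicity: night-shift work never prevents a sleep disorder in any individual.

about 210 cases

p₁ = P(outcome | exposed) = 475/2632 = 0.18047
p₀ = P(outcome | unexposed) = 69/686 = 0.10058
PN = (p₁ − p₀)/p₁ = (0.18047 − 0.10058) / 0.18047 ≈ 0.44266.
Attributable cases ≈ PN × (exposed cases) = 0.44266 × 475 ≈ 210.27.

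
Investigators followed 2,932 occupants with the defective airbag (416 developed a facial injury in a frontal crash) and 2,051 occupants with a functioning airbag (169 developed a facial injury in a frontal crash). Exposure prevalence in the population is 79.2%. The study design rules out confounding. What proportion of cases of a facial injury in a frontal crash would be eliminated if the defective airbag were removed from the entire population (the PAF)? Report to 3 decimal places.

p₁ = P(outcome | exposed) = 416/2932 = 0.14188
p₀ = P(outcome | unexposed) = 169/2051 = 0.082399
Overall risk P(Y=1) = π·p₁ + (1−π)·p₀ = 0.792×0.14188 + 0.208×0.082399 = 0.12951.
Under exogeneity, PAF = [P(Y=1) − p₀] / P(Y=1).
PAF = (0.12951 − 0.082399) / 0.12951 ≈ 0.3638

PAF ≈ 0.364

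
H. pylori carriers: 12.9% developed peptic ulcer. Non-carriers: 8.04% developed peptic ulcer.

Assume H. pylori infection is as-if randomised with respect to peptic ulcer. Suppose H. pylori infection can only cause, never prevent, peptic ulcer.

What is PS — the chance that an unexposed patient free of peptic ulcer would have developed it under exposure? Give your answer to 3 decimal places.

PS ≈ 0.053

p₁ = 0.129, p₀ = 0.0804.
Under exogeneity and monotonicity, PS = (p₁ − p₀) / (1 − p₀).
PS = (0.129 − 0.0804) / (1 − 0.0804) = 0.0486 / 0.9196 ≈ 0.0528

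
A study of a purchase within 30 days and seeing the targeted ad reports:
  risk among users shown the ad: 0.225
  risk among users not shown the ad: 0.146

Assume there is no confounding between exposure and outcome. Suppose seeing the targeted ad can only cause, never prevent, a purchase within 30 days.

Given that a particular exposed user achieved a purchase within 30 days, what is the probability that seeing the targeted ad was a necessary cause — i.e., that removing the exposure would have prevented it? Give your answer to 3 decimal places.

Let p₁ = 0.225, p₀ = 0.146.
Under exogeneity and monotonicity, PN = (p₁ − p₀) / p₁.
PN = (0.225 − 0.146) / 0.225 = 0.079 / 0.225 ≈ 0.3511

PN ≈ 0.351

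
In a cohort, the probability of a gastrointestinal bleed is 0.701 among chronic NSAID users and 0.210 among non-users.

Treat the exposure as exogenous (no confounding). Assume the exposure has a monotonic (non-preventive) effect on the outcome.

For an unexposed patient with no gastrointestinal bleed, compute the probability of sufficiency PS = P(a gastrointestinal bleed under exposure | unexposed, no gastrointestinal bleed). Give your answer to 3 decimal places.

Let p₁ = 0.701, p₀ = 0.21.
Under exogeneity and monotonicity, PS = (p₁ − p₀) / (1 − p₀).
PS = (0.701 − 0.21) / (1 − 0.21) = 0.491 / 0.79 ≈ 0.6215

PS ≈ 0.622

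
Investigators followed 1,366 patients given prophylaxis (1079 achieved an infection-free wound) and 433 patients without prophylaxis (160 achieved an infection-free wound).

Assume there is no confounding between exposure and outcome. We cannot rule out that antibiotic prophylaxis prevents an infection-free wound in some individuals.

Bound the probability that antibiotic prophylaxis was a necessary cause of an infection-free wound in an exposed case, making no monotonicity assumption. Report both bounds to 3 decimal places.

p₁ = P(outcome | exposed) = 1079/1366 = 0.7899
p₀ = P(outcome | unexposed) = 160/433 = 0.36952
Under exogeneity alone the bounds on PN are max{0,(p₁−p₀)/p₁} ≤ PN ≤ min{1,(1−p₀)/p₁}.
  lower = (p₁ − p₀)/p₁ = 0.42038 / 0.7899 ≈ 0.5322
  upper = min{1, (1 − p₀)/p₁} = 0.63048 / 0.7899 ≈ 0.7982

0.532 ≤ PN ≤ 0.798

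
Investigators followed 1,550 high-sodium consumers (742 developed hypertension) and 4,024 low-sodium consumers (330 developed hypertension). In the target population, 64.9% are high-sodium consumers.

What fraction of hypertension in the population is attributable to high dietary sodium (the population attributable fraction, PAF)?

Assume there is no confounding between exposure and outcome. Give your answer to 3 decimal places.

PAF ≈ 0.758

p₁ = P(outcome | exposed) = 742/1550 = 0.47871
p₀ = P(outcome | unexposed) = 330/4024 = 0.082008
Overall risk P(Y=1) = π·p₁ + (1−π)·p₀ = 0.649×0.47871 + 0.351×0.082008 = 0.33947.
Under exogeneity, PAF = [P(Y=1) − p₀] / P(Y=1).
PAF = (0.33947 − 0.082008) / 0.33947 ≈ 0.7584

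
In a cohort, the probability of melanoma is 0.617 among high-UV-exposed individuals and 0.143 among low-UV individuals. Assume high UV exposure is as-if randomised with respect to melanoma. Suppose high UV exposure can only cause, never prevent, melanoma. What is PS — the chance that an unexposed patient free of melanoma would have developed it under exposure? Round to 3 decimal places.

PS ≈ 0.553

Let p₁ = 0.617, p₀ = 0.143.
Under exogeneity and monotonicity, PS = (p₁ − p₀) / (1 − p₀).
PS = (0.617 − 0.143) / (1 − 0.143) = 0.474 / 0.857 ≈ 0.5531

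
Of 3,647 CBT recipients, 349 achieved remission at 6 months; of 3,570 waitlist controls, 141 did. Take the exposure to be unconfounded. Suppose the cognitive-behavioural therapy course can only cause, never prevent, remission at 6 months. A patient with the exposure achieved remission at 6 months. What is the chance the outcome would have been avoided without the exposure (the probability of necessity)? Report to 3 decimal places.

PN ≈ 0.587

p₁ = P(outcome | exposed) = 349/3647 = 0.095695
p₀ = P(outcome | unexposed) = 141/3570 = 0.039496
Under exogeneity and monotonicity, PN = (p₁ − p₀) / p₁.
PN = (0.095695 − 0.039496) / 0.095695 = 0.056199 / 0.095695 ≈ 0.5873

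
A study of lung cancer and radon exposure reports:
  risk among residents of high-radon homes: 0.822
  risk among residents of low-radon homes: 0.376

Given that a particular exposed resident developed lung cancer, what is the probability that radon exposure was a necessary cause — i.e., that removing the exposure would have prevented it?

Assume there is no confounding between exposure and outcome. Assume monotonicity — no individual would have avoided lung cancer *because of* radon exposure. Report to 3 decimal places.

PN ≈ 0.543

Let p₁ = 0.822, p₀ = 0.376.
Under exogeneity and monotonicity, PN = (p₁ − p₀) / p₁.
PN = (0.822 − 0.376) / 0.822 = 0.446 / 0.822 ≈ 0.5426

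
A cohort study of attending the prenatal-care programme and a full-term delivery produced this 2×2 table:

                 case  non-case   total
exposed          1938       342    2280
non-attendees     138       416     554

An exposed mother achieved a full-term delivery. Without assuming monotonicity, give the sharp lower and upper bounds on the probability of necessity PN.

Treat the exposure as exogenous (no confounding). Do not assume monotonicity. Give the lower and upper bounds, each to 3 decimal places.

p₁ = P(outcome | exposed) = 1938/2280 = 0.85
p₀ = P(outcome | unexposed) = 138/554 = 0.2491
Under exogeneity alone the bounds on PN are max{0,(p₁−p₀)/p₁} ≤ PN ≤ min{1,(1−p₀)/p₁}.
  lower = (p₁ − p₀)/p₁ = 0.6009 / 0.85 ≈ 0.7069
  upper = min{1, (1 − p₀)/p₁} = 0.7509 / 0.85 ≈ 0.8834

0.707 ≤ PN ≤ 0.883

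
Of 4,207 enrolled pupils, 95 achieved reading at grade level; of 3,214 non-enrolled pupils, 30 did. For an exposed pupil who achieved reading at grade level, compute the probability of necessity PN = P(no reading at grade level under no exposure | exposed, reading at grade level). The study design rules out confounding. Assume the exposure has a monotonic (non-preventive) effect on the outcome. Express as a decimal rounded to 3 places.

p₁ = P(outcome | exposed) = 95/4207 = 0.022581
p₀ = P(outcome | unexposed) = 30/3214 = 0.0093342
Under exogeneity and monotonicity, PN = (p₁ − p₀) / p₁.
PN = (0.022581 − 0.0093342) / 0.022581 = 0.013247 / 0.022581 ≈ 0.5866

PN ≈ 0.587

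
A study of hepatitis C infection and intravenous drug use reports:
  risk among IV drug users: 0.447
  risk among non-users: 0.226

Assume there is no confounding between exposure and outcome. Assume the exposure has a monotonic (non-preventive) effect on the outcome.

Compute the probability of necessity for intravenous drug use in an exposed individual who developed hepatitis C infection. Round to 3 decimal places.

Let p₁ = 0.447, p₀ = 0.226.
Under exogeneity and monotonicity, PN = (p₁ − p₀) / p₁.
PN = (0.447 − 0.226) / 0.447 = 0.221 / 0.447 ≈ 0.4944

PN ≈ 0.494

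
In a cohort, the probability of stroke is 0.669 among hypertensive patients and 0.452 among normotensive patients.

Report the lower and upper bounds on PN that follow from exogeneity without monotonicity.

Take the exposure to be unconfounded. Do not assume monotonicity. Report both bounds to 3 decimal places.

0.324 ≤ PN ≤ 0.819

Let p₁ = 0.669, p₀ = 0.452.
Under exogeneity alone the bounds on PN are max{0,(p₁−p₀)/p₁} ≤ PN ≤ min{1,(1−p₀)/p₁}.
  lower = (p₁ − p₀)/p₁ = 0.217 / 0.669 ≈ 0.3244
  upper = min{1, (1 − p₀)/p₁} = 0.548 / 0.669 ≈ 0.8191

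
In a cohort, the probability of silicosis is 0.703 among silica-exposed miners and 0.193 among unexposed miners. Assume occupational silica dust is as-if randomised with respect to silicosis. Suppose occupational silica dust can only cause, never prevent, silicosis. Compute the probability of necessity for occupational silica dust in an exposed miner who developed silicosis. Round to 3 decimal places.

Let p₁ = 0.703, p₀ = 0.193.
Under exogeneity and monotonicity, PN = (p₁ − p₀) / p₁.
PN = (0.703 − 0.193) / 0.703 = 0.51 / 0.703 ≈ 0.7255

PN ≈ 0.725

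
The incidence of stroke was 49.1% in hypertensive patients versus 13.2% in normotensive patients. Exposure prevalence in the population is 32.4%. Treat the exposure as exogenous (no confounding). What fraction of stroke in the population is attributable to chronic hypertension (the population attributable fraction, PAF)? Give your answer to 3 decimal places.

PAF ≈ 0.468

p₁ = 0.491, p₀ = 0.132.
Overall risk P(Y=1) = π·p₁ + (1−π)·p₀ = 0.324×0.491 + 0.676×0.132 = 0.24832.
Under exogeneity, PAF = [P(Y=1) − p₀] / P(Y=1).
PAF = (0.24832 − 0.132) / 0.24832 ≈ 0.4684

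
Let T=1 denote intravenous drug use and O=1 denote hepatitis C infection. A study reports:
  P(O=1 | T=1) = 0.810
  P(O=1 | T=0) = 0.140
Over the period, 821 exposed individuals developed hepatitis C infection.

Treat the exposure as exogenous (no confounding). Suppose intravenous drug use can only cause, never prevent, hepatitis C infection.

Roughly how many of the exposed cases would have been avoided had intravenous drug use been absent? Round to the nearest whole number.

Let p₁ = 0.81, p₀ = 0.14.
PN = (p₁ − p₀)/p₁ = (0.81 − 0.14) / 0.81 ≈ 0.82716.
Attributable cases ≈ PN × (exposed cases) = 0.82716 × 821 ≈ 679.10.

about 679 cases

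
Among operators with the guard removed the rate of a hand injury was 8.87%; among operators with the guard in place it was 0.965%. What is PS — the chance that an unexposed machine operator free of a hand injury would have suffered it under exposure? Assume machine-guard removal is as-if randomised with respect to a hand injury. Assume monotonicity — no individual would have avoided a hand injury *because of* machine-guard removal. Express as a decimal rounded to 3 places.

p₁ = 0.0887, p₀ = 0.00965.
Under exogeneity and monotonicity, PS = (p₁ − p₀) / (1 − p₀).
PS = (0.0887 − 0.00965) / (1 − 0.00965) = 0.07905 / 0.99035 ≈ 0.0798

PS ≈ 0.080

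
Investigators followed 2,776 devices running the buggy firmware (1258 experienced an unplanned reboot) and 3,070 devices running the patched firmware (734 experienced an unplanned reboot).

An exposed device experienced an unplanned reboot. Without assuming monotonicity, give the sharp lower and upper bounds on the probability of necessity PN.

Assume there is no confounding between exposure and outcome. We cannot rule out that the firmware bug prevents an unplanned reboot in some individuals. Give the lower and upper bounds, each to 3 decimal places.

p₁ = P(outcome | exposed) = 1258/2776 = 0.45317
p₀ = P(outcome | unexposed) = 734/3070 = 0.23909
Under exogeneity alone the bounds on PN are max{0,(p₁−p₀)/p₁} ≤ PN ≤ min{1,(1−p₀)/p₁}.
  lower = (p₁ − p₀)/p₁ = 0.21408 / 0.45317 ≈ 0.4724
  upper = min{1, (1 − p₀)/p₁} = 0.76091 / 0.45317 ≈ 1.6791 → capped at 1

0.472 ≤ PN ≤ 1.000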